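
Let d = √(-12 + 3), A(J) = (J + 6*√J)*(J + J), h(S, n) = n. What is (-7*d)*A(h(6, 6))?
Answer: 1512*I*(-1 - √6) ≈ -5215.6*I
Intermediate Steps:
A(J) = 2*J*(J + 6*√J) (A(J) = (J + 6*√J)*(2*J) = 2*J*(J + 6*√J))
d = 3*I (d = √(-9) = 3*I ≈ 3.0*I)
(-7*d)*A(h(6, 6)) = (-21*I)*(2*6² + 12*6^(3/2)) = (-21*I)*(2*36 + 12*(6*√6)) = (-21*I)*(72 + 72*√6) = -21*I*(72 + 72*√6)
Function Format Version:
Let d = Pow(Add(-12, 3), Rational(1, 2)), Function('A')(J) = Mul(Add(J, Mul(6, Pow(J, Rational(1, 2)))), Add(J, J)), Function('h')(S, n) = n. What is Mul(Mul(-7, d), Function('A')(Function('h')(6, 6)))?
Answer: Mul(1512, I, Add(-1, Mul(-1, Pow(6, Rational(1, 2))))) ≈ Mul(-5215.6, I)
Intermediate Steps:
Function('A')(J) = Mul(2, J, Add(J, Mul(6, Pow(J, Rational(1, 2))))) (Function('A')(J) = Mul(Add(J, Mul(6, Pow(J, Rational(1, 2)))), Mul(2, J)) = Mul(2, J, Add(J, Mul(6, Pow(J, Rational(1, 2))))))
d = Mul(3, I) (d = Pow(-9, Rational(1, 2)) = Mul(3, I) ≈ Mul(3.0000, I))
Mul(Mul(-7, d), Function('A')(Function('h')(6, 6))) = Mul(Mul(-7, Mul(3, I)), Add(Mul(2, Pow(6, 2)), Mul(12, Pow(6, Rational(3, 2))))) = Mul(Mul(-21, I), Add(Mul(2, 36), Mul(12, Mul(6, Pow(6, Rational(1, 2)))))) = Mul(Mul(-21, I), Add(72, Mul(72, Pow(6, Rational(1, 2))))) = Mul(-21, I, Add(72, Mul(72, Pow(6, Rational(1, 2)))))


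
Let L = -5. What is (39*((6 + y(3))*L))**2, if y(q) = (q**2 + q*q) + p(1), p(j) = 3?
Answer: 27720225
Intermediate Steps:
y(q) = 3 + 2*q**2 (y(q) = (q**2 + q*q) + 3 = (q**2 + q**2) + 3 = 2*q**2 + 3 = 3 + 2*q**2)
(39*((6 + y(3))*L))**2 = (39*((6 + (3 + 2*3**2))*(-5)))**2 = (39*((6 + (3 + 2*9))*(-5)))**2 = (39*((6 + (3 + 18))*(-5)))**2 = (39*((6 + 21)*(-5)))**2 = (39*(27*(-5)))**2 = (39*(-135))**2 = (-5265)**2 = 27720225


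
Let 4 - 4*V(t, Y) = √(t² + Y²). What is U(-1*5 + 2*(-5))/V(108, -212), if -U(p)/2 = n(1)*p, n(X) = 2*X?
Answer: -20/1179 - 20*√3538/1179 ≈ -1.0260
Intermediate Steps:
V(t, Y) = 1 - √(Y² + t²)/4 (V(t, Y) = 1 - √(t² + Y²)/4 = 1 - √(Y² + t²)/4)
U(p) = -4*p (U(p) = -2*2*1*p = -4*p)
U(-1*5 + 2*(-5))/V(108, -212) = (-4*(-1*5 + 2*(-5)))/(1 - √((-212)² + 108²)/4) = (-4*(-5 - 10))/(1 - √(44944 + 11664)/4) = (-4*(-15))/(1 - √3538) = 60/(1 - √3538)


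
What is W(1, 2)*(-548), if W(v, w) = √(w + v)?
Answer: -548*√3 ≈ -949.16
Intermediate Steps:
W(v, w) = √(v + w)
W(1, 2)*(-548) = √(1 + 2)*(-548) = √3*(-548) = -548*√3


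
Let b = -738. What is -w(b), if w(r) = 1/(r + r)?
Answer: 1/1476 ≈ 0.00067751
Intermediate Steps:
w(r) = 1/(2*r)
-w(b) = -1/(2*(-738)) = -(-1)/(2*738) = -1*(-1/1476) = 1/1476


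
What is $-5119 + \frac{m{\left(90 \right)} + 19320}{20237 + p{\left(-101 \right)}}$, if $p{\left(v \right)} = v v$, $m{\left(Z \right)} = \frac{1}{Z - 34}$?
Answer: $- \frac{8724396911}{1704528} \approx -5118.4$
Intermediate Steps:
$m{\left(Z \right)} = \frac{1}{-34 + Z}$
$p{\left(v \right)} = v^{2}$
$-5119 + \frac{m{\left(90 \right)} + 19320}{20237 + p{\left(-101 \right)}} = -5119 + \frac{\frac{1}{-34 + 90} + 19320}{20237 + \left(-101\right)^{2}} = -5119 + \frac{\frac{1}{56} + 19320}{20237 + 10201} = -5119 + \frac{\frac{1}{56} + 19320}{30438} = -5119 + \frac{1081921}{56} \cdot \frac{1}{30438} = -5119 + \frac{1081921}{1704528} = - \frac{8724396911}{1704528}$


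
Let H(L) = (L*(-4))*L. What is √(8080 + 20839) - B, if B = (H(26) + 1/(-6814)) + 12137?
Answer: -64276461/6814 + 11*√239 ≈ -9262.9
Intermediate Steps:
H(L) = -4*L² (H(L) = (-4*L)*L = -4*L²)
B = 64276461/6814 (B = (-4*26² + 1/(-6814)) + 12137 = (-4*676 - 1/6814) + 12137 = (-2704 - 1/6814) + 12137 = -18425057/6814 + 12137 = 64276461/6814 ≈ 9433.0)
√(8080 + 20839) - B = √(8080 + 20839) - 1*64276461/6814 = √28919 - 64276461/6814 = 11*√239 - 64276461/6814 = -64276461/6814 + 11*√239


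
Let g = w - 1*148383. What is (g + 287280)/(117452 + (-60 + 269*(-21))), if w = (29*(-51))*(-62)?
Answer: 230595/111743 ≈ 2.0636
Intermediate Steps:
w = 91698 (w = -1479*(-62) = 91698)
g = -56685 (g = 91698 - 1*148383 = 91698 - 148383 = -56685)
(g + 287280)/(117452 + (-60 + 269*(-21))) = (-56685 + 287280)/(117452 + (-60 + 269*(-21))) = 230595/(117452 + (-60 - 5649)) = 230595/(117452 - 5709) = 230595/111743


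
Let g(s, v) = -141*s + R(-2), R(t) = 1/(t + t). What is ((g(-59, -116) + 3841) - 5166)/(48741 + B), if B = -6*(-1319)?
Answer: 1865/15108 ≈ 0.12344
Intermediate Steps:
R(t) = 1/(2*t)
g(s, v) = -¼ - 141*s (g(s, v) = -141*s + (½)/(-2) = -141*s + (½)*(-½) = -141*s - ¼ = -¼ - 141*s)
B = 7914
((g(-59, -116) + 3841) - 5166)/(48741 + B) = (((-¼ - 141*(-59)) + 3841) - 5166)/(48741 + 7914) = (((-¼ + 8319) + 3841) - 5166)/56655 = ((33275/4 + 3841) - 5166)*(1/56655) = (48639/4 - 5166)*(1/56655) = (27975/4)*(1/56655) = 1865/15108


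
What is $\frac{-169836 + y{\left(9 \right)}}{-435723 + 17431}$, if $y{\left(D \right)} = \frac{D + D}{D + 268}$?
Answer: $\frac{23522277}{57933442} \approx 0.40602$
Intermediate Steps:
$y{\left(D \right)} = \frac{2 D}{268 + D}$
$\frac{-169836 + y{\left(9 \right)}}{-435723 + 17431} = \frac{-169836 + 2 \cdot 9 \frac{1}{268 + 9}}{-435723 + 17431} = \frac{-169836 + 2 \cdot 9 \cdot \frac{1}{277}}{-418292} = \left(-169836 + 2 \cdot 9 \cdot \frac{1}{277}\right) \left(- \frac{1}{418292}\right) = \left(-169836 + \frac{18}{277}\right) \left(- \frac{1}{418292}\right) = \left(- \frac{47044554}{277}\right) \left(- \frac{1}{418292}\right) = \frac{23522277}{57933442}$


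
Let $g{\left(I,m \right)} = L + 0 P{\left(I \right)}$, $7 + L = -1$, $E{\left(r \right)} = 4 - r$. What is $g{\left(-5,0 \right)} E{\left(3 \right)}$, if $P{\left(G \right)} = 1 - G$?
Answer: $-8$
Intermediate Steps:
$L = -8$ ($L = -7 - 1 = -8$)
$g{\left(I,m \right)} = -8$ ($g{\left(I,m \right)} = -8 + 0 \left(1 - I\right) = -8 + 0 = -8$)
$g{\left(-5,0 \right)} E{\left(3 \right)} = - 8 \left(4 - 3\right) = \left(-8\right) 1 = -8$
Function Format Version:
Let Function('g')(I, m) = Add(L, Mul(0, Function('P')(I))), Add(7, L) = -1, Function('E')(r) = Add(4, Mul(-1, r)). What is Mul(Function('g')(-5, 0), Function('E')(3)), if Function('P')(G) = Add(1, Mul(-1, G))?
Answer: -8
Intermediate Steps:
L = -8 (L = Add(-7, -1) = -8)
Function('g')(I, m) = -8 (Function('g')(I, m) = Add(-8, Mul(0, Add(1, Mul(-1, I)))) = Add(-8, 0) = -8)
Mul(Function('g')(-5, 0), Function('E')(3)) = Mul(-8, Add(4, Mul(-1, 3))) = Mul(-8, Add(4, -3)) = Mul(-8, 1) = -8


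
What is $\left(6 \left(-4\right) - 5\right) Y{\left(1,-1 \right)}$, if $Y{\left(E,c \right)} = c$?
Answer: $29$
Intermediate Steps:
$\left(6 \left(-4\right) - 5\right) Y{\left(1,-1 \right)} = \left(6 \left(-4\right) - 5\right) \left(-1\right) = \left(-24 - 5\right) \left(-1\right) = \left(-29\right) \left(-1\right) = 29$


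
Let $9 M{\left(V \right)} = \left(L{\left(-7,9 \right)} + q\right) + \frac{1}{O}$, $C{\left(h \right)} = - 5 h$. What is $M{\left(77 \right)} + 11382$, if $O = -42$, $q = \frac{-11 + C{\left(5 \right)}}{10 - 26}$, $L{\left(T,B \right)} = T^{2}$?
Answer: $\frac{8609095}{756} \approx 11388.0$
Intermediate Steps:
$q = \frac{9}{4}$ ($q = \frac{-11 - 25}{10 - 26} = \frac{-11 - 25}{-16} = \left(-36\right) \left(- \frac{1}{16}\right) = \frac{9}{4} \approx 2.25$)
$M{\left(V \right)} = \frac{4303}{756}$ ($M{\left(V \right)} = \frac{\left(\left(-7\right)^{2} + \frac{9}{4}\right) + \frac{1}{-42}}{9} = \frac{\left(49 + \frac{9}{4}\right) - \frac{1}{42}}{9} = \frac{\frac{205}{4} - \frac{1}{42}}{9} = \frac{1}{9} \cdot \frac{4303}{84} = \frac{4303}{756}$)
$M{\left(77 \right)} + 11382 = \frac{4303}{756} + 11382 = \frac{8609095}{756}$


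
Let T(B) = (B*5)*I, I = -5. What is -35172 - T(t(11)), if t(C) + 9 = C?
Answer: -35122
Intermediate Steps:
t(C) = -9 + C
T(B) = -25*B (T(B) = (B*5)*(-5) = (5*B)*(-5) = -25*B)
-35172 - T(t(11)) = -35172 - (-25)*(-9 + 11) = -35172 - (-25)*2 = -35172 - 1*(-50) = -35172 + 50 = -35122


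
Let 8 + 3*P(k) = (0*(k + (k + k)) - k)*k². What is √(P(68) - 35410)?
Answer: I*√1262010/3 ≈ 374.46*I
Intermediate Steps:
P(k) = -8/3 - k³/3 (P(k) = -8/3 + ((0*(k + (k + k)) - k)*k²)/3 = -8/3 + ((0*(k + 2*k) - k)*k²)/3 = -8/3 + ((0*(3*k) - k)*k²)/3 = -8/3 + ((0 - k)*k²)/3 = -8/3 + ((-k)*k²)/3 = -8/3 + (-k³)/3 = -8/3 - k³/3)
√(P(68) - 35410) = √((-8/3 - ⅓*68³) - 35410) = √((-8/3 - ⅓*314432) - 35410) = √((-8/3 - 314432/3) - 35410) = √(-314440/3 - 35410) = √(-420670/3) = I*√1262010/3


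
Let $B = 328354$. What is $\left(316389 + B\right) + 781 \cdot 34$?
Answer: $671297$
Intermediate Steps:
$\left(316389 + B\right) + 781 \cdot 34 = \left(316389 + 328354\right) + 781 \cdot 34 = 644743 + 26554 = 671297$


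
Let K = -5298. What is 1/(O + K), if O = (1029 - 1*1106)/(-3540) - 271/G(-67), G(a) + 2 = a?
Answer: -81420/431041609 ≈ -0.00018889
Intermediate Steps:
G(a) = -2 + a
O = 321551/81420 (O = (1029 - 1*1106)/(-3540) - 271/(-2 - 67) = (1029 - 1106)*(-1/3540) - 271/(-69) = -77*(-1/3540) - 271*(-1/69) = 77/3540 + 271/69 = 321551/81420 ≈ 3.9493)
1/(O + K) = 1/(321551/81420 - 5298) = 1/(-431041609/81420) = -81420/431041609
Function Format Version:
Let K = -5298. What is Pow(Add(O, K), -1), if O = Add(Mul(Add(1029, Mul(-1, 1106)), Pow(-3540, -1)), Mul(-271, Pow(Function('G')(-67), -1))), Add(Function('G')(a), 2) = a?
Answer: Rational(-81420, 431041609) ≈ -0.00018889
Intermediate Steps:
Function('G')(a) = Add(-2, a)
O = Rational(321551, 81420) (O = Add(Mul(Add(1029, Mul(-1, 1106)), Pow(-3540, -1)), Mul(-271, Pow(Add(-2, -67), -1))) = Add(Mul(Add(1029, -1106), Rational(-1, 3540)), Mul(-271, Pow(-69, -1))) = Add(Mul(-77, Rational(-1, 3540)), Mul(-271, Rational(-1, 69))) = Add(Rational(77, 3540), Rational(271, 69)) = Rational(321551, 81420) ≈ 3.9493)
Pow(Add(O, K), -1) = Pow(Add(Rational(321551, 81420), -5298), -1) = Pow(Rational(-431041609, 81420), -1) = Rational(-81420, 431041609)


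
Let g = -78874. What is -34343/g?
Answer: 34343/78874 ≈ 0.43542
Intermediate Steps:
-34343/g = -34343/(-78874) = -34343*(-1/78874) = 34343/78874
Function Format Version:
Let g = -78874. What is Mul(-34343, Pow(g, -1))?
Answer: Rational(34343, 78874) ≈ 0.43542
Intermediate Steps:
Mul(-34343, Pow(g, -1)) = Mul(-34343, Pow(-78874, -1)) = Mul(-34343, Rational(-1, 78874)) = Rational(34343, 78874)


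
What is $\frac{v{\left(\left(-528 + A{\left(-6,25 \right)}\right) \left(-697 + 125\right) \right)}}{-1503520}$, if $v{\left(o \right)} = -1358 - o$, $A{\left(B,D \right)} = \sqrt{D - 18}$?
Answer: $\frac{151687}{751760} - \frac{143 \sqrt{7}}{375880} \approx 0.20077$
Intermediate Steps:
$A{\left(B,D \right)} = \sqrt{-18 + D}$
$\frac{v{\left(\left(-528 + A{\left(-6,25 \right)}\right) \left(-697 + 125\right) \right)}}{-1503520} = \frac{-1358 - \left(-528 + \sqrt{-18 + 25}\right) \left(-697 + 125\right)}{-1503520} = \left(-1358 - \left(-528 + \sqrt{7}\right) \left(-572\right)\right) \left(- \frac{1}{1503520}\right) = \left(-1358 - \left(302016 - 572 \sqrt{7}\right)\right) \left(- \frac{1}{1503520}\right) = \left(-303374 + 572 \sqrt{7}\right) \left(- \frac{1}{1503520}\right) = \frac{151687}{751760} - \frac{143 \sqrt{7}}{375880}$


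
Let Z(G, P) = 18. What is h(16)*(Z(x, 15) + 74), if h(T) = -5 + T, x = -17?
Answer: 1012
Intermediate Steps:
h(16)*(Z(x, 15) + 74) = (-5 + 16)*(18 + 74) = 11*92 = 1012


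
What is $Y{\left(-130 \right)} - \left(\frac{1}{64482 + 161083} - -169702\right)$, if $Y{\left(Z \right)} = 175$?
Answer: $- \frac{38239357756}{225565} \approx -1.6953 \cdot 10^{5}$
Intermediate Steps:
$Y{\left(-130 \right)} - \left(\frac{1}{64482 + 161083} - -169702\right) = 175 - \left(\frac{1}{64482 + 161083} - -169702\right) = 175 - \left(\frac{1}{225565} + 169702\right) = 175 - \frac{38278831631}{225565} = - \frac{38239357756}{225565}$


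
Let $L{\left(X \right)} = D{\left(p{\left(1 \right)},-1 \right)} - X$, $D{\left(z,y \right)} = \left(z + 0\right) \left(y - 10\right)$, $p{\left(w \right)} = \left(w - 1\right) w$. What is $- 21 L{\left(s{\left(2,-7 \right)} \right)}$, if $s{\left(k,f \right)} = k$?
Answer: $42$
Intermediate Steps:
$p{\left(w \right)} = w \left(-1 + w\right)$ ($p{\left(w \right)} = \left(-1 + w\right) w = w \left(-1 + w\right)$)
$D{\left(z,y \right)} = z \left(-10 + y\right)$
$L{\left(X \right)} = - X$ ($L{\left(X \right)} = 1 \left(-1 + 1\right) \left(-10 - 1\right) - X = 1 \cdot 0 \left(-11\right) - X = 0 \left(-11\right) - X = 0 - X = - X$)
$- 21 L{\left(s{\left(2,-7 \right)} \right)} = - 21 \left(\left(-1\right) 2\right) = \left(-21\right) \left(-2\right) = 42$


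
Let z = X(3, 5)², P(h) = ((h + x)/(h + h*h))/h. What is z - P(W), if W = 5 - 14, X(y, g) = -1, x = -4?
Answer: 635/648 ≈ 0.97994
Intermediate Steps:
W = -9
P(h) = (-4 + h)/(h*(h + h²)) (P(h) = ((h - 4)/(h + h*h))/h = ((-4 + h)/(h + h²))/h = (-4 + h)/(h*(h + h²)))
z = 1 (z = (-1)² = 1)
z - P(W) = 1 - (-4 - 9)/((-9)²*(1 - 9)) = 1 - (-13)/(81*(-8)) = 1 - (-1)*(-13)/(81*8) = 1 - 1*13/648 = 1 - 13/648 = 635/648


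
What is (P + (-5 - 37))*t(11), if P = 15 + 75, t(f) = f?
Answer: 528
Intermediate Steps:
P = 90
(P + (-5 - 37))*t(11) = (90 + (-5 - 37))*11 = (90 - 42)*11 = 48*11 = 528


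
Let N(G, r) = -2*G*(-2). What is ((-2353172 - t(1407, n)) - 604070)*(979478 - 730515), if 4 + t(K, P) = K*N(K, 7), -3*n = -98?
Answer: -2707680260142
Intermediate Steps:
n = 98/3 (n = -⅓*(-98) = 98/3 ≈ 32.667)
N(G, r) = 4*G
t(K, P) = -4 + 4*K² (t(K, P) = -4 + K*(4*K) = -4 + 4*K²)
((-2353172 - t(1407, n)) - 604070)*(979478 - 730515) = ((-2353172 - (-4 + 4*1407²)) - 604070)*(979478 - 730515) = ((-2353172 - (-4 + 4*1979649)) - 604070)*248963 = ((-2353172 - (-4 + 7918596)) - 604070)*248963 = ((-2353172 - 1*7918592) - 604070)*248963 = ((-2353172 - 7918592) - 604070)*248963 = (-10271764 - 604070)*248963 = -10875834*248963 = -2707680260142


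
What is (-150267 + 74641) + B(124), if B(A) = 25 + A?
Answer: -75477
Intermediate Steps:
(-150267 + 74641) + B(124) = (-150267 + 74641) + (25 + 124) = -75626 + 149 = -75477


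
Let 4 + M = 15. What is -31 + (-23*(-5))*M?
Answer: 1234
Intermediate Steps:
M = 11 (M = -4 + 15 = 11)
-31 + (-23*(-5))*M = -31 - 23*(-5)*11 = -31 + 115*11 = -31 + 1265 = 1234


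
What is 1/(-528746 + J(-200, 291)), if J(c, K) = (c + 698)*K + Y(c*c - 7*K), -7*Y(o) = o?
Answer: -7/2724759 ≈ -2.5690e-6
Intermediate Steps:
Y(o) = -o/7
J(c, K) = K - c**2/7 + K*(698 + c) (J(c, K) = (c + 698)*K - (c*c - 7*K)/7 = (698 + c)*K - (c**2 - 7*K)/7 = K*(698 + c) + (K - c**2/7) = K - c**2/7 + K*(698 + c))
1/(-528746 + J(-200, 291)) = 1/(-528746 + (699*291 - 1/7*(-200)**2 + 291*(-200))) = 1/(-528746 + (203409 - 1/7*40000 - 58200)) = 1/(-528746 + (203409 - 40000/7 - 58200)) = 1/(-528746 + 976463/7) = 1/(-2724759/7) = -7/2724759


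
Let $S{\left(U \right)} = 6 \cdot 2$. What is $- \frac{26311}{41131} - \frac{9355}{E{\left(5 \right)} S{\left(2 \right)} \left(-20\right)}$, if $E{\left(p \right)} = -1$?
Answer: $- \frac{78219029}{1974288} \approx -39.619$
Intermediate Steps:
$S{\left(U \right)} = 12$
$- \frac{26311}{41131} - \frac{9355}{E{\left(5 \right)} S{\left(2 \right)} \left(-20\right)} = - \frac{26311}{41131} - \frac{9355}{\left(-1\right) 12 \left(-20\right)} = \left(-26311\right) \frac{1}{41131} - \frac{9355}{\left(-12\right) \left(-20\right)} = - \frac{26311}{41131} - \frac{9355}{240} = - \frac{26311}{41131} - \frac{1871}{48} = - \frac{78219029}{1974288}$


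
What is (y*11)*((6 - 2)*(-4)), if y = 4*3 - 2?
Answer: -1760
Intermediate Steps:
y = 10 (y = 12 - 2 = 10)
(y*11)*((6 - 2)*(-4)) = (10*11)*((6 - 2)*(-4)) = 110*(4*(-4)) = 110*(-16) = -1760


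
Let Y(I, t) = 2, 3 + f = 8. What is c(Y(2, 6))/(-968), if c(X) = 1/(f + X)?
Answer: -1/6776 ≈ -0.00014758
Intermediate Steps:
f = 5 (f = -3 + 8 = 5)
c(X) = 1/(5 + X)
c(Y(2, 6))/(-968) = 1/((5 + 2)*(-968)) = -1/968/7 = (⅐)*(-1/968) = -1/6776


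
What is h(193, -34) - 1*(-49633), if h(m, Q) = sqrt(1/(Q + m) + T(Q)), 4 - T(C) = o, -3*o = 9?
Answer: 49633 + sqrt(177126)/159 ≈ 49636.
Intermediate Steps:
o = -3 (o = -1/3*9 = -3)
T(C) = 7 (T(C) = 4 - 1*(-3) = 4 + 3 = 7)
h(m, Q) = sqrt(7 + 1/(Q + m)) (h(m, Q) = sqrt(1/(Q + m) + 7) = sqrt(7 + 1/(Q + m)))
h(193, -34) - 1*(-49633) = sqrt((1 + 7*(-34) + 7*193)/(-34 + 193)) - 1*(-49633) = sqrt((1 - 238 + 1351)/159) + 49633 = sqrt((1/159)*1114) + 49633 = sqrt(1114/159) + 49633 = sqrt(177126)/159 + 49633 = 49633 + sqrt(177126)/159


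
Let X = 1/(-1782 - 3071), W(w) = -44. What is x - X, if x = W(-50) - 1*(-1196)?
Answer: 5590657/4853 ≈ 1152.0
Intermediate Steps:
X = -1/4853 (X = 1/(-4853) = -1/4853 ≈ -0.00020606)
x = 1152 (x = -44 - 1*(-1196) = -44 + 1196 = 1152)
x - X = 1152 - 1*(-1/4853) = 1152 + 1/4853 = 5590657/4853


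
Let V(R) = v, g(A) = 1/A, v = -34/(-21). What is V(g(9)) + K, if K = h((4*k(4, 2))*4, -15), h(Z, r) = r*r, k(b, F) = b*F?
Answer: 4759/21 ≈ 226.62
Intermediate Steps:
k(b, F) = F*b
v = 34/21 (v = -34*(-1/21) = 34/21 ≈ 1.6190)
h(Z, r) = r²
V(R) = 34/21
K = 225 (K = (-15)² = 225)
V(g(9)) + K = 34/21 + 225 = 4759/21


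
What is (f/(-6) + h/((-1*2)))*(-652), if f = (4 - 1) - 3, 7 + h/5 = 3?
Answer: -6520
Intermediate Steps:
h = -20 (h = -35 + 5*3 = -35 + 15 = -20)
f = 0 (f = 3 - 3 = 0)
(f/(-6) + h/((-1*2)))*(-652) = (0/(-6) - 20/((-1*2)))*(-652) = (0*(-1/6) - 20/(-2))*(-652) = (0 - 20*(-1/2))*(-652) = (0 + 10)*(-652) = 10*(-652) = -6520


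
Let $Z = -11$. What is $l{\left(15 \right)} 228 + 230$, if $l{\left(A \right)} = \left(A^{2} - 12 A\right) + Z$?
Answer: $7982$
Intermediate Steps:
$l{\left(A \right)} = -11 + A^{2} - 12 A$ ($l{\left(A \right)} = \left(A^{2} - 12 A\right) - 11 = -11 + A^{2} - 12 A$)
$l{\left(15 \right)} 228 + 230 = \left(-11 + 15^{2} - 180\right) 228 + 230 = \left(-11 + 225 - 180\right) 228 + 230 = 34 \cdot 228 + 230 = 7752 + 230 = 7982$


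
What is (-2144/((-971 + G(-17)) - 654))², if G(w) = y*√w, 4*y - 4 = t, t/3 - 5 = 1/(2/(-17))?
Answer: 294191104/(169*(1000 + I*√17)²) ≈ 1.7407 - 0.014354*I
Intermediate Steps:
t = -21/2 (t = 15 + 3/((2/(-17))) = 15 + 3/((2*(-1/17))) = 15 + 3/(-2/17) = 15 + 3*(-17/2) = 15 - 51/2 = -21/2 ≈ -10.500)
y = -13/8 (y = 1 + (¼)*(-21/2) = 1 - 21/8 = -13/8 ≈ -1.6250)
G(w) = -13*√w/8
(-2144/((-971 + G(-17)) - 654))² = (-2144/((-971 - 13*I*√17/8) - 654))² = (-2144/(-1625 - 13*I*√17/8))² = 4596736/(-1625 - 13*I*√17/8)²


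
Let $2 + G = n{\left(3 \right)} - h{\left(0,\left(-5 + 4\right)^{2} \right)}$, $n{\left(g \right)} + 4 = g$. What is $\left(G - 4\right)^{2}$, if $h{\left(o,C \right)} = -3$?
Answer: $16$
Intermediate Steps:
$n{\left(g \right)} = -4 + g$
$G = 0$ ($G = -2 + \left(\left(-4 + 3\right) - -3\right) = -2 + \left(-1 + 3\right) = -2 + 2 = 0$)
$\left(G - 4\right)^{2} = \left(0 - 4\right)^{2} = \left(-4\right)^{2} = 16$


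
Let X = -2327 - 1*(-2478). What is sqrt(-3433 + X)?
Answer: I*sqrt(3282) ≈ 57.289*I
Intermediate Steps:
X = 151 (X = -2327 + 2478 = 151)
sqrt(-3433 + X) = sqrt(-3433 + 151) = sqrt(-3282) = I*sqrt(3282)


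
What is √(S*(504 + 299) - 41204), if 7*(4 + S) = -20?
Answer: 2*I*√572201/7 ≈ 216.13*I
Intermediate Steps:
S = -48/7 (S = -4 + (⅐)*(-20) = -4 - 20/7 = -48/7 ≈ -6.8571)
√(S*(504 + 299) - 41204) = √(-48*(504 + 299)/7 - 41204) = √(-48/7*803 - 41204) = √(-38544/7 - 41204) = √(-326972/7) = 2*I*√572201/7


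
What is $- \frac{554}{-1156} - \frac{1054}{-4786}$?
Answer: $\frac{967467}{1383154} \approx 0.69946$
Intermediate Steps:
$- \frac{554}{-1156} - \frac{1054}{-4786} = \left(-554\right) \left(- \frac{1}{1156}\right) - - \frac{527}{2393} = \frac{277}{578} + \frac{527}{2393} = \frac{967467}{1383154}$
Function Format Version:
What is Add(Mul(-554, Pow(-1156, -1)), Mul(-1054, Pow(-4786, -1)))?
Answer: Rational(967467, 1383154) ≈ 0.69946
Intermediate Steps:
Add(Mul(-554, Pow(-1156, -1)), Mul(-1054, Pow(-4786, -1))) = Add(Mul(-554, Rational(-1, 1156)), Mul(-1054, Rational(-1, 4786))) = Add(Rational(277, 578), Rational(527, 2393)) = Rational(967467, 1383154)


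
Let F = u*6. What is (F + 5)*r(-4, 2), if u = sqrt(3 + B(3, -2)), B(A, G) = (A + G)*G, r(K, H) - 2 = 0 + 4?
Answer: 66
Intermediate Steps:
r(K, H) = 6 (r(K, H) = 2 + (0 + 4) = 2 + 4 = 6)
B(A, G) = G*(A + G)
u = 1 (u = sqrt(3 - 2*(3 - 2)) = sqrt(3 - 2*1) = sqrt(3 - 2) = sqrt(1) = 1)
F = 6 (F = 1*6 = 6)
(F + 5)*r(-4, 2) = (6 + 5)*6 = 11*6 = 66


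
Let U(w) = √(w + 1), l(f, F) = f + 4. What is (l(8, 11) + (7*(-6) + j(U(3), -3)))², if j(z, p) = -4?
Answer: 1156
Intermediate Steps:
l(f, F) = 4 + f
U(w) = √(1 + w)
(l(8, 11) + (7*(-6) + j(U(3), -3)))² = ((4 + 8) + (7*(-6) - 4))² = (12 + (-42 - 4))² = (12 - 46)² = (-34)² = 1156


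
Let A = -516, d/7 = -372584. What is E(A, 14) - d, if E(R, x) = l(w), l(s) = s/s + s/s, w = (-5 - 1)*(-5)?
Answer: 2608090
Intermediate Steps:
d = -2608088 (d = 7*(-372584) = -2608088)
w = 30 (w = -6*(-5) = 30)
l(s) = 2 (l(s) = 1 + 1 = 2)
E(R, x) = 2
E(A, 14) - d = 2 - 1*(-2608088) = 2 + 2608088 = 2608090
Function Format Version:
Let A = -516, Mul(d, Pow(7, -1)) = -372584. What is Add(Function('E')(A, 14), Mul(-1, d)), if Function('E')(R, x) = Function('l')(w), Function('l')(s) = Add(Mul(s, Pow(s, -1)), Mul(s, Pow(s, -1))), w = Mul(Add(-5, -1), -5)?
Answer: 2608090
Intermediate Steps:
d = -2608088 (d = Mul(7, -372584) = -2608088)
w = 30 (w = Mul(-6, -5) = 30)
Function('l')(s) = 2 (Function('l')(s) = Add(1, 1) = 2)
Function('E')(R, x) = 2
Add(Function('E')(A, 14), Mul(-1, d)) = Add(2, Mul(-1, -2608088)) = Add(2, 2608088) = 2608090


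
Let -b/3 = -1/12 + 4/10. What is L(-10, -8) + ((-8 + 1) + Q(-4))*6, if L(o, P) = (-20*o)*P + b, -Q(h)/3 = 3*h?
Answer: -28539/20 ≈ -1426.9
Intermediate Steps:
b = -19/20 (b = -3*(-1/12 + 4/10) = -3*(-1*1/12 + 4*(⅒)) = -3*(-1/12 + ⅖) = -3*19/60 = -19/20 ≈ -0.95000)
Q(h) = -9*h
L(o, P) = -19/20 - 20*P*o (L(o, P) = (-20*o)*P - 19/20 = -20*P*o - 19/20 = -19/20 - 20*P*o)
L(-10, -8) + ((-8 + 1) + Q(-4))*6 = (-19/20 - 20*(-8)*(-10)) + ((-8 + 1) - 9*(-4))*6 = (-19/20 - 1600) + (-7 + 36)*6 = -32019/20 + 29*6 = -32019/20 + 174 = -28539/20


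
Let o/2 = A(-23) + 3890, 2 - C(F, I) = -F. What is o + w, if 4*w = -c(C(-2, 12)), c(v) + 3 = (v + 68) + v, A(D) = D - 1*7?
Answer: 30815/4 ≈ 7703.8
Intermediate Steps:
A(D) = -7 + D (A(D) = D - 7 = -7 + D)
C(F, I) = 2 + F (C(F, I) = 2 - (-1)*F = 2 + F)
c(v) = 65 + 2*v (c(v) = -3 + ((v + 68) + v) = -3 + ((68 + v) + v) = -3 + (68 + 2*v) = 65 + 2*v)
o = 7720 (o = 2*((-7 - 23) + 3890) = 2*(-30 + 3890) = 2*3860 = 7720)
w = -65/4 (w = (-(65 + 2*(2 - 2)))/4 = (-(65 + 2*0))/4 = (-(65 + 0))/4 = (-1*65)/4 = (¼)*(-65) = -65/4 ≈ -16.250)
o + w = 7720 - 65/4 = 30815/4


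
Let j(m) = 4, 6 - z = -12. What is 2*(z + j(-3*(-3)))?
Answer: 44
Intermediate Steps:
z = 18 (z = 6 - 1*(-12) = 6 + 12 = 18)
2*(z + j(-3*(-3))) = 2*(18 + 4) = 2*22 = 44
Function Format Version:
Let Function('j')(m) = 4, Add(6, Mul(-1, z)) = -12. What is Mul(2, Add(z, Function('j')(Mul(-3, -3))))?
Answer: 44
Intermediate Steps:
z = 18 (z = Add(6, Mul(-1, -12)) = Add(6, 12) = 18)
Mul(2, Add(z, Function('j')(Mul(-3, -3)))) = Mul(2, Add(18, 4)) = Mul(2, 22) = 44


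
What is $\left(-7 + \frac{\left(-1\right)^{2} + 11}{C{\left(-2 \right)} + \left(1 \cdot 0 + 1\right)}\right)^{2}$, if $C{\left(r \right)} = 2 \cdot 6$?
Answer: $\frac{6241}{169} \approx 36.929$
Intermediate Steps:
$C{\left(r \right)} = 12$
$\left(-7 + \frac{\left(-1\right)^{2} + 11}{C{\left(-2 \right)} + \left(1 \cdot 0 + 1\right)}\right)^{2} = \left(-7 + \frac{\left(-1\right)^{2} + 11}{12 + \left(1 \cdot 0 + 1\right)}\right)^{2} = \left(-7 + \frac{1 + 11}{12 + \left(0 + 1\right)}\right)^{2} = \left(-7 + \frac{12}{12 + 1}\right)^{2} = \left(-7 + \frac{12}{13}\right)^{2} = \left(- \frac{79}{13}\right)^{2} = \frac{6241}{169}$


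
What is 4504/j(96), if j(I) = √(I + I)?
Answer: 563*√3/3 ≈ 325.05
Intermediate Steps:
j(I) = √2*√I (j(I) = √(2*I) = √2*√I)
4504/j(96) = 4504/((√2*√96)) = 4504/((√2*(4*√6))) = 4504/((8*√3)) = 4504*(√3/24) = 563*√3/3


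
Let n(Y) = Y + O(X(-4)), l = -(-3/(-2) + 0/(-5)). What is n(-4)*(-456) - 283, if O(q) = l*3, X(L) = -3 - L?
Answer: 3593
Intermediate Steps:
l = -3/2 (l = -(-3*(-½) + 0*(-⅕)) = -(3/2 + 0) = -1*3/2 = -3/2 ≈ -1.5000)
O(q) = -9/2 (O(q) = -3/2*3 = -9/2)
n(Y) = -9/2 + Y (n(Y) = Y - 9/2 = -9/2 + Y)
n(-4)*(-456) - 283 = (-9/2 - 4)*(-456) - 283 = -17/2*(-456) - 283 = 3876 - 283 = 3593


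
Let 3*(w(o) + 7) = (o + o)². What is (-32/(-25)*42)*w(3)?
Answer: 1344/5 ≈ 268.80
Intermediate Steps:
w(o) = -7 + 4*o²/3 (w(o) = -7 + (o + o)²/3 = -7 + (2*o)²/3 = -7 + (4*o²)/3 = -7 + 4*o²/3)
(-32/(-25)*42)*w(3) = (-32/(-25)*42)*(-7 + (4/3)*3²) = (-32*(-1)/25*42)*(-7 + (4/3)*9) = (-1*(-32/25)*42)*(-7 + 12) = ((32/25)*42)*5 = (1344/25)*5 = 1344/5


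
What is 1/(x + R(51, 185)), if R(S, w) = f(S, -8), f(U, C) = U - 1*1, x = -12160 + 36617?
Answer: 1/24507 ≈ 4.0805e-5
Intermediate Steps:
x = 24457
f(U, C) = -1 + U (f(U, C) = U - 1 = -1 + U)
R(S, w) = -1 + S
1/(x + R(51, 185)) = 1/(24457 + (-1 + 51)) = 1/(24457 + 50) = 1/24507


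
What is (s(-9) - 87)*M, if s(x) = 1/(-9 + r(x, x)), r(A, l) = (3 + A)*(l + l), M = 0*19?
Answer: 0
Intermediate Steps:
M = 0
r(A, l) = 2*l*(3 + A) (r(A, l) = (3 + A)*(2*l) = 2*l*(3 + A))
s(x) = 1/(-9 + 2*x*(3 + x))
(s(-9) - 87)*M = (1/(-9 + 2*(-9)*(3 - 9)) - 87)*0 = (1/(-9 + 2*(-9)*(-6)) - 87)*0 = (1/(-9 + 108) - 87)*0 = (1/99 - 87)*0 = -8612/99*0 = 0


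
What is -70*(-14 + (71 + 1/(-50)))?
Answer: -19943/5 ≈ -3988.6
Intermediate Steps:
-70*(-14 + (71 + 1/(-50))) = -70*(-14 + (71 - 1/50)) = -70*(-14 + 3549/50) = -70*2849/50 = -19943/5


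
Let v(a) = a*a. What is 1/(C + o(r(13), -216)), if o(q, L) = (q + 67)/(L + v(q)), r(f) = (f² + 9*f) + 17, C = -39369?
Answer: -91593/3605924447 ≈ -2.5401e-5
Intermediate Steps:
v(a) = a²
r(f) = 17 + f² + 9*f
o(q, L) = (67 + q)/(L + q²) (o(q, L) = (q + 67)/(L + q²) = (67 + q)/(L + q²))
1/(C + o(r(13), -216)) = 1/(-39369 + (67 + (17 + 13² + 9*13))/(-216 + (17 + 13² + 9*13)²)) = 1/(-39369 + (67 + (17 + 169 + 117))/(-216 + (17 + 169 + 117)²)) = 1/(-39369 + (67 + 303)/(-216 + 303²)) = 1/(-39369 + 370/(-216 + 91809)) = 1/(-39369 + 370/91593) = 1/(-3605924447/91593) = -91593/3605924447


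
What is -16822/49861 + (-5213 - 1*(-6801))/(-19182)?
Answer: -200929436/478216851 ≈ -0.42016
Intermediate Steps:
-16822/49861 + (-5213 - 1*(-6801))/(-19182) = -16822*1/49861 + (-5213 + 6801)*(-1/19182) = -16822/49861 + 1588*(-1/19182) = -16822/49861 - 794/9591 = -200929436/478216851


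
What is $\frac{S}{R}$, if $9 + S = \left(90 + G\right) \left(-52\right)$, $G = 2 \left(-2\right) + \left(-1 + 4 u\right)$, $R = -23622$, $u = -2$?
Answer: $\frac{4013}{23622} \approx 0.16988$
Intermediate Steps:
$G = -13$ ($G = 2 \left(-2\right) + \left(-1 + 4 \left(-2\right)\right) = -4 - 9 = -13$)
$S = -4013$ ($S = -9 + \left(90 - 13\right) \left(-52\right) = -9 + 77 \left(-52\right) = -9 - 4004 = -4013$)
$\frac{S}{R} = - \frac{4013}{-23622} = \left(-4013\right) \left(- \frac{1}{23622}\right) = \frac{4013}{23622}$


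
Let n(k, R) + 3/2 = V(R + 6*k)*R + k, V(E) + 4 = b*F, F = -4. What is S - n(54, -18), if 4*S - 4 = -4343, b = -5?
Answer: -3397/4 ≈ -849.25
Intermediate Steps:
S = -4339/4 (S = 1 + (¼)*(-4343) = 1 - 4343/4 = -4339/4 ≈ -1084.8)
V(E) = 16 (V(E) = -4 - 5*(-4) = -4 + 20 = 16)
n(k, R) = -3/2 + k + 16*R (n(k, R) = -3/2 + (16*R + k) = -3/2 + (k + 16*R) = -3/2 + k + 16*R)
S - n(54, -18) = -4339/4 - (-3/2 + 54 + 16*(-18)) = -4339/4 - (-3/2 + 54 - 288) = -4339/4 - 1*(-471/2) = -4339/4 + 471/2 = -3397/4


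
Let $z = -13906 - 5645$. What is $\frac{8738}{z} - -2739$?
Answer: $\frac{53541451}{19551} \approx 2738.6$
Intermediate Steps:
$z = -19551$ ($z = -13906 - 5645 = -19551$)
$\frac{8738}{z} - -2739 = \frac{8738}{-19551} - -2739 = 8738 \left(- \frac{1}{19551}\right) + 2739 = - \frac{8738}{19551} + 2739 = \frac{53541451}{19551}$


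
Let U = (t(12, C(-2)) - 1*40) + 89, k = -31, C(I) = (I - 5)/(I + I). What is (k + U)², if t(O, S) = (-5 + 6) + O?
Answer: 961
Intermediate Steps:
C(I) = (-5 + I)/(2*I) (C(I) = (-5 + I)/((2*I)) = (-5 + I)*(1/(2*I)) = (-5 + I)/(2*I))
t(O, S) = 1 + O
U = 62 (U = ((1 + 12) - 1*40) + 89 = (13 - 40) + 89 = -27 + 89 = 62)
(k + U)² = (-31 + 62)² = 31² = 961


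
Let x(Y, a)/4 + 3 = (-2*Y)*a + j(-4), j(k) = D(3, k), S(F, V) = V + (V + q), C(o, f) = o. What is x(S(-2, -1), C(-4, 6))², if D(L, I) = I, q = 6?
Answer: 10000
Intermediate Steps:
S(F, V) = 6 + 2*V (S(F, V) = V + (V + 6) = V + (6 + V) = 6 + 2*V)
j(k) = k
x(Y, a) = -28 - 8*Y*a (x(Y, a) = -12 + 4*((-2*Y)*a - 4) = -12 + 4*(-2*Y*a - 4) = -12 + 4*(-4 - 2*Y*a) = -12 + (-16 - 8*Y*a) = -28 - 8*Y*a)
x(S(-2, -1), C(-4, 6))² = (-28 - 8*(6 + 2*(-1))*(-4))² = (-28 - 8*(6 - 2)*(-4))² = (-28 - 8*4*(-4))² = (-28 + 128)² = 100² = 10000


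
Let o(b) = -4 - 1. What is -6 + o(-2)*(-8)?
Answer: 34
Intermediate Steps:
o(b) = -5
-6 + o(-2)*(-8) = -6 - 5*(-8) = -6 + 40 = 34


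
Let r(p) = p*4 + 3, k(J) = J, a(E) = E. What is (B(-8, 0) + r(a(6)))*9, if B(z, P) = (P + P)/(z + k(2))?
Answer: 243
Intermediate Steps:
B(z, P) = 2*P/(2 + z) (B(z, P) = (P + P)/(z + 2) = (2*P)/(2 + z) = 2*P/(2 + z))
r(p) = 3 + 4*p (r(p) = 4*p + 3 = 3 + 4*p)
(B(-8, 0) + r(a(6)))*9 = (2*0/(2 - 8) + (3 + 4*6))*9 = (2*0/(-6) + (3 + 24))*9 = (2*0*(-1/6) + 27)*9 = (0 + 27)*9 = 27*9 = 243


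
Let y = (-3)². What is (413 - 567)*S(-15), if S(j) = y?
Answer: -1386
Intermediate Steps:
y = 9
S(j) = 9
(413 - 567)*S(-15) = (413 - 567)*9 = -154*9 = -1386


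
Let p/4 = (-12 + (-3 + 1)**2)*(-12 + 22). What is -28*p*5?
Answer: 44800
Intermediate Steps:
p = -320 (p = 4*((-12 + (-3 + 1)**2)*(-12 + 22)) = 4*((-12 + (-2)**2)*10) = 4*((-12 + 4)*10) = 4*(-8*10) = 4*(-80) = -320)
-28*p*5 = -28*(-320)*5 = 8960*5 = 44800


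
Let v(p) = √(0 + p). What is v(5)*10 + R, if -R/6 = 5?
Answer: -30 + 10*√5 ≈ -7.6393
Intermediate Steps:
v(p) = √p
R = -30 (R = -6*5 = -30)
v(5)*10 + R = √5*10 - 30 = 10*√5 - 30 = -30 + 10*√5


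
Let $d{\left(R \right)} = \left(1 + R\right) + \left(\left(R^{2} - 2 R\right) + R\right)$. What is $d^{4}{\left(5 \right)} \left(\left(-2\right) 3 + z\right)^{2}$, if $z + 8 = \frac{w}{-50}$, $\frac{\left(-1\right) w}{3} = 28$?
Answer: $\frac{43350571264}{625} \approx 6.9361 \cdot 10^{7}$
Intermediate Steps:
$w = -84$ ($w = \left(-3\right) 28 = -84$)
$d{\left(R \right)} = 1 + R^{2}$ ($d{\left(R \right)} = \left(1 + R\right) + \left(R^{2} - R\right) = 1 + R^{2}$)
$z = - \frac{158}{25}$ ($z = -8 - \frac{84}{-50} = -8 - - \frac{42}{25} = -8 + \frac{42}{25} = - \frac{158}{25} \approx -6.32$)
$d^{4}{\left(5 \right)} \left(\left(-2\right) 3 + z\right)^{2} = \left(1 + 5^{2}\right)^{4} \left(\left(-2\right) 3 - \frac{158}{25}\right)^{2} = \left(1 + 25\right)^{4} \left(-6 - \frac{158}{25}\right)^{2} = 26^{4} \left(- \frac{308}{25}\right)^{2} = 456976 \cdot \frac{94864}{625} = \frac{43350571264}{625}$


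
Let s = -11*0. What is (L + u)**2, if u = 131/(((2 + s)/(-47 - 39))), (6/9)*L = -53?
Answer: 130530625/4 ≈ 3.2633e+7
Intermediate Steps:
L = -159/2 (L = (3/2)*(-53) = -159/2 ≈ -79.500)
s = 0
u = -5633 (u = 131/(((2 + 0)/(-47 - 39))) = 131/((2/(-86))) = 131/((2*(-1/86))) = 131/(-1/43) = 131*(-43) = -5633)
(L + u)**2 = (-159/2 - 5633)**2 = (-11425/2)**2 = 130530625/4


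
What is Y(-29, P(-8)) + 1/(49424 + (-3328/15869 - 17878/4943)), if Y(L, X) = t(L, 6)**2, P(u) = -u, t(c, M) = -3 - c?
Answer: 2620542122112539/3876541484722 ≈ 676.00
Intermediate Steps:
Y(L, X) = (-3 - L)**2
Y(-29, P(-8)) + 1/(49424 + (-3328/15869 - 17878/4943)) = (3 - 29)**2 + 1/(49424 + (-3328/15869 - 17878/4943)) = (-26)**2 + 1/(49424 + (-3328*1/15869 - 17878*1/4943)) = 676 + 1/(49424 + (-3328/15869 - 17878/4943)) = 676 + 1/(49424 - 300156286/78440467) = 676 + 1/(3876541484722/78440467) = 676 + 78440467/3876541484722 = 2620542122112539/3876541484722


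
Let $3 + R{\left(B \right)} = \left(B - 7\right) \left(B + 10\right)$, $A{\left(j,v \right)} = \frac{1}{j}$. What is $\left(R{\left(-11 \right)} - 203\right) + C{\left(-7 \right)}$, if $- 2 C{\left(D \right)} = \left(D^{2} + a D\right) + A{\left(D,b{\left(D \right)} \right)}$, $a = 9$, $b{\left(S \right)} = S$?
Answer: $- \frac{2533}{14} \approx -180.93$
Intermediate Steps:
$R{\left(B \right)} = -3 + \left(-7 + B\right) \left(10 + B\right)$ ($R{\left(B \right)} = -3 + \left(B - 7\right) \left(B + 10\right) = -3 + \left(-7 + B\right) \left(10 + B\right)$)
$C{\left(D \right)} = - \frac{9 D}{2} - \frac{1}{2 D} - \frac{D^{2}}{2}$ ($C{\left(D \right)} = - \frac{\left(D^{2} + 9 D\right) + \frac{1}{D}}{2} = - \frac{\frac{1}{D} + D^{2} + 9 D}{2} = - \frac{9 D}{2} - \frac{1}{2 D} - \frac{D^{2}}{2}$)
$\left(R{\left(-11 \right)} - 203\right) + C{\left(-7 \right)} = \left(\left(-73 + \left(-11\right)^{2} + 3 \left(-11\right)\right) - 203\right) + \frac{-1 + \left(-7\right)^{2} \left(-9 - -7\right)}{2 \left(-7\right)} = \left(\left(-73 + 121 - 33\right) - 203\right) + \frac{1}{2} \left(- \frac{1}{7}\right) \left(-1 + 49 \left(-9 + 7\right)\right) = \left(15 - 203\right) + \frac{1}{2} \left(- \frac{1}{7}\right) \left(-1 + 49 \left(-2\right)\right) = -188 + \frac{1}{2} \left(- \frac{1}{7}\right) \left(-1 - 98\right) = -188 + \frac{1}{2} \left(- \frac{1}{7}\right) \left(-99\right) = -188 + \frac{99}{14} = - \frac{2533}{14}$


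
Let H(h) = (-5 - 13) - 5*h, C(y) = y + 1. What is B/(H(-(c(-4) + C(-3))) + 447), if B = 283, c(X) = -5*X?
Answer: 283/519 ≈ 0.54528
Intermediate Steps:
C(y) = 1 + y
H(h) = -18 - 5*h
B/(H(-(c(-4) + C(-3))) + 447) = 283/((-18 - (-5)*(-5*(-4) + (1 - 3))) + 447) = 283/((-18 - (-5)*(20 - 2)) + 447) = 283/((-18 - (-5)*18) + 447) = 283/((-18 - 5*(-18)) + 447) = 283/((-18 + 90) + 447) = 283/(72 + 447) = 283/519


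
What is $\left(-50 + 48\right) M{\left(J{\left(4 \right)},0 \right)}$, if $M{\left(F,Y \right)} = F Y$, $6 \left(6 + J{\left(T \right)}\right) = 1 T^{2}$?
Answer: $0$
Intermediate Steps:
$J{\left(T \right)} = -6 + \frac{T^{2}}{6}$ ($J{\left(T \right)} = -6 + \frac{1 T^{2}}{6} = -6 + \frac{T^{2}}{6}$)
$\left(-50 + 48\right) M{\left(J{\left(4 \right)},0 \right)} = \left(-50 + 48\right) \left(-6 + \frac{4^{2}}{6}\right) 0 = - 2 \left(-6 + \frac{1}{6} \cdot 16\right) 0 = - 2 \left(-6 + \frac{8}{3}\right) 0 = - 2 \left(\left(- \frac{10}{3}\right) 0\right) = \left(-2\right) 0 = 0$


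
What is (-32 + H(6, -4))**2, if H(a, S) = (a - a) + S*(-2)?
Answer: 576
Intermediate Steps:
H(a, S) = -2*S (H(a, S) = 0 - 2*S = -2*S)
(-32 + H(6, -4))**2 = (-32 - 2*(-4))**2 = (-32 + 8)**2 = (-24)**2 = 576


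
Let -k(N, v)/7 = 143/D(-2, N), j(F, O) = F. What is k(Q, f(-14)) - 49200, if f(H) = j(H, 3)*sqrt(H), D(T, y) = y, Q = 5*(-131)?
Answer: -32224999/655 ≈ -49199.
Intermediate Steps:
Q = -655
f(H) = H**(3/2) (f(H) = H*sqrt(H) = H**(3/2))
k(N, v) = -1001/N
k(Q, f(-14)) - 49200 = -1001/(-655) - 49200 = -1001*(-1/655) - 49200 = 1001/655 - 49200 = -32224999/655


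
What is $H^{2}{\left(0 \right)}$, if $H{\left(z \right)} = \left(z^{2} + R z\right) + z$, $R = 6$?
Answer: $0$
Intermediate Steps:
$H{\left(z \right)} = z^{2} + 7 z$ ($H{\left(z \right)} = \left(z^{2} + 6 z\right) + z = z^{2} + 7 z$)
$H^{2}{\left(0 \right)} = \left(0 \left(7 + 0\right)\right)^{2} = \left(0 \cdot 7\right)^{2} = 0^{2} = 0$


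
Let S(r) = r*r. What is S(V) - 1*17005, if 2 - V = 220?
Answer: 30519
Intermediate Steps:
V = -218 (V = 2 - 1*220 = 2 - 220 = -218)
S(r) = r**2
S(V) - 1*17005 = (-218)**2 - 1*17005 = 47524 - 17005 = 30519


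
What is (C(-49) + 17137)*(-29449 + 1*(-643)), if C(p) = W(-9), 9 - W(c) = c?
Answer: -516228260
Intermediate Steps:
W(c) = 9 - c
C(p) = 18 (C(p) = 9 - 1*(-9) = 9 + 9 = 18)
(C(-49) + 17137)*(-29449 + 1*(-643)) = (18 + 17137)*(-29449 + 1*(-643)) = 17155*(-29449 - 643) = 17155*(-30092) = -516228260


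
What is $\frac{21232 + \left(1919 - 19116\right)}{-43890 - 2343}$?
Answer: $- \frac{1345}{15411} \approx -0.087275$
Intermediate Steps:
$\frac{21232 + \left(1919 - 19116\right)}{-43890 - 2343} = \frac{21232 - 17197}{-46233} = 4035 \left(- \frac{1}{46233}\right) = - \frac{1345}{15411}$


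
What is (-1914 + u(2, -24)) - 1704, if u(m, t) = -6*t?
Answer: -3474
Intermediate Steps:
(-1914 + u(2, -24)) - 1704 = (-1914 - 6*(-24)) - 1704 = (-1914 + 144) - 1704 = -1770 - 1704 = -3474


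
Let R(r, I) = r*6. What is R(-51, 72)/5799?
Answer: -102/1933 ≈ -0.052768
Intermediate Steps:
R(r, I) = 6*r
R(-51, 72)/5799 = (6*(-51))/5799 = -306*1/5799 = -102/1933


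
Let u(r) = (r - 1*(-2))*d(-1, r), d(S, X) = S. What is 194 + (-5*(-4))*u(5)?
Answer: 54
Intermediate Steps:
u(r) = -2 - r (u(r) = (r - 1*(-2))*(-1) = (r + 2)*(-1) = (2 + r)*(-1) = -2 - r)
194 + (-5*(-4))*u(5) = 194 + (-5*(-4))*(-2 - 1*5) = 194 + 20*(-2 - 5) = 194 + 20*(-7) = 194 - 140 = 54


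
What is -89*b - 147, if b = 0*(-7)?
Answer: -147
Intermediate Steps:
b = 0
-89*b - 147 = -89*0 - 147 = 0 - 147 = -147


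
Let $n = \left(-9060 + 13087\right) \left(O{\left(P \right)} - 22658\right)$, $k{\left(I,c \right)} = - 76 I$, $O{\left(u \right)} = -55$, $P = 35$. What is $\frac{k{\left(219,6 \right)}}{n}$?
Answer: $\frac{5548}{30488417} \approx 0.00018197$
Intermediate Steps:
$n = -91465251$ ($n = \left(-9060 + 13087\right) \left(-55 - 22658\right) = 4027 \left(-22713\right) = -91465251$)
$\frac{k{\left(219,6 \right)}}{n} = \frac{\left(-76\right) 219}{-91465251} = \left(-16644\right) \left(- \frac{1}{91465251}\right) = \frac{5548}{30488417}$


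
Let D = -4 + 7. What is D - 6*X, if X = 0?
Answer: 3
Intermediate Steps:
D = 3
D - 6*X = 3 - 6*0 = 3 + 0 = 3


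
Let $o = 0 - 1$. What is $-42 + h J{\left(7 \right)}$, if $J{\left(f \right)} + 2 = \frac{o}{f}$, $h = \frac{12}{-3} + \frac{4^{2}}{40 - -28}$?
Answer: $- \frac{4038}{119} \approx -33.933$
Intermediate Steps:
$o = -1$
$h = - \frac{64}{17}$ ($h = 12 \left(- \frac{1}{3}\right) + \frac{16}{40 + 28} = -4 + \frac{16}{68} = -4 + 16 \cdot \frac{1}{68} = -4 + \frac{4}{17} = - \frac{64}{17} \approx -3.7647$)
$J{\left(f \right)} = -2 - \frac{1}{f}$
$-42 + h J{\left(7 \right)} = -42 - \frac{64 \left(-2 - \frac{1}{7}\right)}{17} = -42 - - \frac{960}{119} = -42 + \frac{960}{119} = - \frac{4038}{119}$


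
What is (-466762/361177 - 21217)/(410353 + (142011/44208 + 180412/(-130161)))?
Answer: -4899702932060080272/94758650395951426667 ≈ -0.051707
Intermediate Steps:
(-466762/361177 - 21217)/(410353 + (142011/44208 + 180412/(-130161))) = (-466762*1/361177 - 21217)/(410353 + (142011*(1/44208) + 180412*(-1/130161))) = (-466762/361177 - 21217)/(410353 + (15779/4912 - 180412/130161)) = -7663559171/(361177*(410353 + 1167626675/639350832)) = -7663559171/(361177*262360699590371/639350832) = -7663559171/361177*639350832/262360699590371 = -4899702932060080272/94758650395951426667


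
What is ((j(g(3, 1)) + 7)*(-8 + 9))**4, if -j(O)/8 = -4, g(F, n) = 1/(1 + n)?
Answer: 2313441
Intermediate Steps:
j(O) = 32 (j(O) = -8*(-4) = 32)
((j(g(3, 1)) + 7)*(-8 + 9))**4 = ((32 + 7)*(-8 + 9))**4 = (39*1)**4 = 39**4 = 2313441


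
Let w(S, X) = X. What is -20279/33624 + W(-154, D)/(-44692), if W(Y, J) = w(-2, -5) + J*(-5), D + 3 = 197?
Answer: -218381417/375680952 ≈ -0.58130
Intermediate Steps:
D = 194 (D = -3 + 197 = 194)
W(Y, J) = -5 - 5*J (W(Y, J) = -5 + J*(-5) = -5 - 5*J)
-20279/33624 + W(-154, D)/(-44692) = -20279/33624 + (-5 - 5*194)/(-44692) = -20279*1/33624 + (-5 - 970)*(-1/44692) = -20279/33624 - 975*(-1/44692) = -20279/33624 + 975/44692 = -218381417/375680952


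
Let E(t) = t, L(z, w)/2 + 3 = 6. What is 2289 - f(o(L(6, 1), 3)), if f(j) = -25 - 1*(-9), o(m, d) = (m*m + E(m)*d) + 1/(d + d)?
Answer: 2305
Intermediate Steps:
L(z, w) = 6 (L(z, w) = -6 + 2*6 = -6 + 12 = 6)
o(m, d) = m² + 1/(2*d) + d*m (o(m, d) = (m*m + m*d) + 1/(d + d) = (m² + d*m) + 1/(2*d) = m² + 1/(2*d) + d*m)
f(j) = -16 (f(j) = -25 + 9 = -16)
2289 - f(o(L(6, 1), 3)) = 2289 - 1*(-16) = 2289 + 16 = 2305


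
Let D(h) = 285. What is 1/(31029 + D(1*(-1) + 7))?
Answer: 1/31314 ≈ 3.1935e-5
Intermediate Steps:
1/(31029 + D(1*(-1) + 7)) = 1/(31029 + 285) = 1/31314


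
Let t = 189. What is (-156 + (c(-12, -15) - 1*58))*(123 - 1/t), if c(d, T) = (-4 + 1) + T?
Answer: -5393072/189 ≈ -28535.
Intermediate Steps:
c(d, T) = -3 + T
(-156 + (c(-12, -15) - 1*58))*(123 - 1/t) = (-156 + ((-3 - 15) - 1*58))*(123 - 1/189) = (-156 + (-18 - 58))*(123 - 1*1/189) = (-156 - 76)*(123 - 1/189) = -232*23246/189 = -5393072/189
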